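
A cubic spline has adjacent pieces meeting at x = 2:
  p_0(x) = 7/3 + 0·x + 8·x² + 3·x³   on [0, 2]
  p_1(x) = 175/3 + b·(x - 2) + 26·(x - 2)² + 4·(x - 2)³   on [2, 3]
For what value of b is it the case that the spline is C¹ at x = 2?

p_0'(x) = 0 + 16·x + 9·x², so p_0'(2) = 68. On the right, p_1'(2) = b, so b = 68.

68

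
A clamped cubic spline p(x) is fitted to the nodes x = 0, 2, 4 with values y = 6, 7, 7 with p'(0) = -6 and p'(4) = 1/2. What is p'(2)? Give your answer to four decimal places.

With M_i denoting the second derivative at x_i, h_i = 2, 2, and Δ_i = (y_(i+1) − y_i)/h_i = 1/2, 0:
  2·M_0 + 8·M_1 + 2·M_2 = 6(Δ_1 - Δ_0) = -3
Clamped end conditions give two more equations: 2h_0·M_0 + h_0·M_1 = 6(Δ_0 - p'(0)) = 39 and h_1·M_1 + 2h_1·M_2 = 6(p'(4) - Δ_1) = 3.
Solving the tridiagonal system: M_0 = 47/4, M_1 = -4, M_2 = 11/4.
On [2, 4], p'(x) = b_1 + 2c_1·(x - 2) + 3d_1·(x - 2)² with b_1 = Δ_1 - h_1(2M_1 + M_2)/6 = 7/4, c_1 = M_1/2 = -2, d_1 = (M_2 - M_1)/(6h_1) = 9/16. So p'(2) = 7/4.

1.7500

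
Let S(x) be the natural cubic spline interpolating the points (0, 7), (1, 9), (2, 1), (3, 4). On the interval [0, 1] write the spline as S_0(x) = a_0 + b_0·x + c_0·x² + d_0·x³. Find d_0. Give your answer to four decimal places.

-3.4000

With M_i denoting the second derivative at x_i, h_i = 1, 1, 1, and Δ_i = (y_(i+1) − y_i)/h_i = 2, -8, 3:
  1·M_0 + 4·M_1 + 1·M_2 = 6(Δ_1 - Δ_0) = -60
  1·M_1 + 4·M_2 + 1·M_3 = 6(Δ_2 - Δ_1) = 66
Natural end conditions: M_0 = M_3 = 0.
Hence M_0 = 0, M_1 = -102/5, M_2 = 108/5, M_3 = 0.
On [0, 1], with S_0(x) = a_0 + b_0·x + c_0·x² + d_0·x³: c_0 = M_0/2 = 0, d_0 = (M_1 - M_0)/(6h_0) = -17/5, b_0 = Δ_0 - h_0(2M_0 + M_1)/6 = 27/5.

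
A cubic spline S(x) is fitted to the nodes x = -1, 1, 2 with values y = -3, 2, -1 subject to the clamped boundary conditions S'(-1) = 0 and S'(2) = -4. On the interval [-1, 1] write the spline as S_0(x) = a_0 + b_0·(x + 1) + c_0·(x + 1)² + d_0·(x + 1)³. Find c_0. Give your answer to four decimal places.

3.9583

Put M_i = S'' at the i-th knot. Here h = (2, 1) and Δ = (5/2, -3), so the interior equations h_(i-1)·M_(i-1) + 2(h_(i-1)+h_i)·M_i + h_i·M_(i+1) = 6(Δ_i − Δ_(i-1)) read
  2·M_0 + 6·M_1 + 1·M_2 = 6(Δ_1 - Δ_0) = -33
Clamped end conditions give two more equations: 2h_0·M_0 + h_0·M_1 = 6(Δ_0 - S'(-1)) = 15 and h_1·M_1 + 2h_1·M_2 = 6(S'(2) - Δ_1) = -6.
Solving: M_0 = 95/12, M_1 = -25/3, M_2 = 7/6.
On [-1, 1], with S_0(x) = a_0 + b_0·(x + 1) + c_0·(x + 1)² + d_0·(x + 1)³: c_0 = M_0/2 = 95/24, d_0 = (M_1 - M_0)/(6h_0) = -65/48, b_0 = Δ_0 - h_0(2M_0 + M_1)/6 = 0.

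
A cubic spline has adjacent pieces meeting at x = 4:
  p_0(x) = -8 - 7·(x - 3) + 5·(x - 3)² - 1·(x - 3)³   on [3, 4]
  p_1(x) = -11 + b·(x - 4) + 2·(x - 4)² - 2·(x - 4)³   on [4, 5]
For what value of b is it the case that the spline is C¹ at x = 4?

p_0'(x) = -7 + 10·(x - 3) - 3·(x - 3)², so p_0'(4) = 0. On the right, p_1'(4) = b, so b = 0.

0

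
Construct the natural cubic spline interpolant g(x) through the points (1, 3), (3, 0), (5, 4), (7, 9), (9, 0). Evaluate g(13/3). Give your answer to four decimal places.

Write M_i for g''(x_i). With h_i = 2, 2, 2, 2 and divided differences Δ_i = -3/2, 2, 5/2, -9/2, the continuity of g' gives the tridiagonal system
  2·M_0 + 8·M_1 + 2·M_2 = 6(Δ_1 - Δ_0) = 21
  2·M_1 + 8·M_2 + 2·M_3 = 6(Δ_2 - Δ_1) = 3
  2·M_2 + 8·M_3 + 2·M_4 = 6(Δ_3 - Δ_2) = -42
Natural end conditions: M_0 = M_4 = 0.
Solving the tridiagonal system: M_0 = 0, M_1 = 261/112, M_2 = 33/28, M_3 = -621/112, M_4 = 0.
On [3, 5], g(x) = 0 + 3/56·(x - 3) + 261/224·(x - 3)² - 43/448·(x - 3)³.
With (x - 3) = 4/3: g(13/3) = 362/189.

1.9153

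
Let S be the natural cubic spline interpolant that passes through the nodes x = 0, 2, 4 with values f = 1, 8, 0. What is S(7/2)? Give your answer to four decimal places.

Put σ_i = S'' at the i-th knot. Here h = (2, 2) and Δ = (7/2, -4), so the interior equations h_(i-1)·σ_(i-1) + 2(h_(i-1)+h_i)·σ_i + h_i·σ_(i+1) = 6(Δ_i − Δ_(i-1)) read
  2·σ_0 + 8·σ_1 + 2·σ_2 = 6(Δ_1 - Δ_0) = -45
Natural end conditions: σ_0 = σ_2 = 0.
Forward elimination and back-substitution give σ_0 = 0, σ_1 = -45/8, σ_2 = 0.
On [2, 4], S(x) = 8 - 1/4·(x - 2) - 45/16·(x - 2)² + 15/32·(x - 2)³.
With (x - 2) = 3/2: S(7/2) = 737/256.

2.8789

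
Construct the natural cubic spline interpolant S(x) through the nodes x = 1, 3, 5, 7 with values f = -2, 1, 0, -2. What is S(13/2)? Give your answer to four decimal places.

-1.5000

Let M_i = S''(x_i). Step sizes h_i = 2, 2, 2; slopes of the chords Δ_i = (y_(i+1) - y_i)/h_i = 3/2, -1/2, -1.
  2·M_0 + 8·M_1 + 2·M_2 = 6(Δ_1 - Δ_0) = -12
  2·M_1 + 8·M_2 + 2·M_3 = 6(Δ_2 - Δ_1) = -3
Natural end conditions: M_0 = M_3 = 0.
Forward elimination and back-substitution give M_0 = 0, M_1 = -3/2, M_2 = 0, M_3 = 0.
On [5, 7], S(x) = 0 - 1·(x - 5) + 0·(x - 5)² + 0·(x - 5)³.
With (x - 5) = 3/2: S(13/2) = -3/2.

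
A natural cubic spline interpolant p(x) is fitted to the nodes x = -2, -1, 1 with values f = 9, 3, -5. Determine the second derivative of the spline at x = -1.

Write σ_i for p''(x_i). With h_i = 1, 2 and divided differences Δ_i = -6, -4, the continuity of p' gives the tridiagonal system
  1·σ_0 + 6·σ_1 + 2·σ_2 = 6(Δ_1 - Δ_0) = 12
Natural end conditions: σ_0 = σ_2 = 0.
Solving the tridiagonal system: σ_0 = 0, σ_1 = 2, σ_2 = 0.

2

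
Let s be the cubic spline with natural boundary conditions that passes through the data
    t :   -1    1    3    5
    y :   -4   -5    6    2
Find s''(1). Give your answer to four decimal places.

Write M_i for s''(x_i). With h_i = 2, 2, 2 and divided differences Δ_i = -1/2, 11/2, -2, the continuity of s' gives the tridiagonal system
  2·M_0 + 8·M_1 + 2·M_2 = 6(Δ_1 - Δ_0) = 36
  2·M_1 + 8·M_2 + 2·M_3 = 6(Δ_2 - Δ_1) = -45
Natural end conditions: M_0 = M_3 = 0.
Solving the tridiagonal system: M_0 = 0, M_1 = 63/10, M_2 = -36/5, M_3 = 0.

6.3000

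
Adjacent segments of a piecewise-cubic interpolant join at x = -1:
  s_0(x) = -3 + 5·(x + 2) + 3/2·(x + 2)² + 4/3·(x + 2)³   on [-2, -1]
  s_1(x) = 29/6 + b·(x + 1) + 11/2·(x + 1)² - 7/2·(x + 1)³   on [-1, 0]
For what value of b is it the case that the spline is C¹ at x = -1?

s_0'(x) = 5 + 3·(x + 2) + 4·(x + 2)², so s_0'(-1) = 12. On the right, s_1'(-1) = b, so b = 12.

12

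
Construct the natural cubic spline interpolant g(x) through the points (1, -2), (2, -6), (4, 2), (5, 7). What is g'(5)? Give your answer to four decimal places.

4.6875

Let M_i = g''(x_i). Step sizes h_i = 1, 2, 1; slopes of the chords Δ_i = (y_(i+1) - y_i)/h_i = -4, 4, 5.
  1·M_0 + 6·M_1 + 2·M_2 = 6(Δ_1 - Δ_0) = 48
  2·M_1 + 6·M_2 + 1·M_3 = 6(Δ_2 - Δ_1) = 6
Natural end conditions: M_0 = M_3 = 0.
Solving: M_0 = 0, M_1 = 69/8, M_2 = -15/8, M_3 = 0.
On [4, 5], g'(x) = b_2 + 2c_2·(x - 4) + 3d_2·(x - 4)² with b_2 = Δ_2 - h_2(2M_2 + M_3)/6 = 45/8, c_2 = M_2/2 = -15/16, d_2 = (M_3 - M_2)/(6h_2) = 5/16. So g'(5) = 75/16.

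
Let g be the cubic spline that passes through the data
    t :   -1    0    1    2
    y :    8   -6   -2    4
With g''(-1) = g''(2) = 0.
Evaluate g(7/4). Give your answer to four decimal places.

2.6563

Put M_i = g'' at the i-th knot. Here h = (1, 1, 1) and Δ = (-14, 4, 6), so the interior equations h_(i-1)·M_(i-1) + 2(h_(i-1)+h_i)·M_i + h_i·M_(i+1) = 6(Δ_i − Δ_(i-1)) read
  1·M_0 + 4·M_1 + 1·M_2 = 6(Δ_1 - Δ_0) = 108
  1·M_1 + 4·M_2 + 1·M_3 = 6(Δ_2 - Δ_1) = 12
Natural end conditions: M_0 = M_3 = 0.
Forward elimination and back-substitution give M_0 = 0, M_1 = 28, M_2 = -4, M_3 = 0.
On [1, 2], g(t) = -2 + 22/3·(t - 1) - 2·(t - 1)² + 2/3·(t - 1)³.
With (t - 1) = 3/4: g(7/4) = 85/32.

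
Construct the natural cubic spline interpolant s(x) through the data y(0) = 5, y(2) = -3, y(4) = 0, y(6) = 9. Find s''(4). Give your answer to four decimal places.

1.3000

Put m_i = s'' at the i-th knot. Here h = (2, 2, 2) and Δ = (-4, 3/2, 9/2), so the interior equations h_(i-1)·m_(i-1) + 2(h_(i-1)+h_i)·m_i + h_i·m_(i+1) = 6(Δ_i − Δ_(i-1)) read
  2·m_0 + 8·m_1 + 2·m_2 = 6(Δ_1 - Δ_0) = 33
  2·m_1 + 8·m_2 + 2·m_3 = 6(Δ_2 - Δ_1) = 18
Natural end conditions: m_0 = m_3 = 0.
Forward elimination and back-substitution give m_0 = 0, m_1 = 19/5, m_2 = 13/10, m_3 = 0.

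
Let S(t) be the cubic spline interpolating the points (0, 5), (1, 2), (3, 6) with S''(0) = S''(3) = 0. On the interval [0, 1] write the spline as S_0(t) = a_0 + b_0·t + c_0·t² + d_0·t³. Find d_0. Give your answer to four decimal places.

Put M_i = S'' at the i-th knot. Here h = (1, 2) and Δ = (-3, 2), so the interior equations h_(i-1)·M_(i-1) + 2(h_(i-1)+h_i)·M_i + h_i·M_(i+1) = 6(Δ_i − Δ_(i-1)) read
  1·M_0 + 6·M_1 + 2·M_2 = 6(Δ_1 - Δ_0) = 30
Natural end conditions: M_0 = M_2 = 0.
Solving the tridiagonal system: M_0 = 0, M_1 = 5, M_2 = 0.
On [0, 1], with S_0(t) = a_0 + b_0·t + c_0·t² + d_0·t³: c_0 = M_0/2 = 0, d_0 = (M_1 - M_0)/(6h_0) = 5/6, b_0 = Δ_0 - h_0(2M_0 + M_1)/6 = -23/6.

0.8333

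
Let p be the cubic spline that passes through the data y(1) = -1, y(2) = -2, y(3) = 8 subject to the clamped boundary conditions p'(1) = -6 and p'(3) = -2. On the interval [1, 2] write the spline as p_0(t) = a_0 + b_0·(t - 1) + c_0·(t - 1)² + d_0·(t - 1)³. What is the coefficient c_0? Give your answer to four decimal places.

0.2500

With M_i denoting the second derivative at x_i, h_i = 1, 1, and Δ_i = (y_(i+1) − y_i)/h_i = -1, 10:
  1·M_0 + 4·M_1 + 1·M_2 = 6(Δ_1 - Δ_0) = 66
Clamped end conditions give two more equations: 2h_0·M_0 + h_0·M_1 = 6(Δ_0 - p'(1)) = 30 and h_1·M_1 + 2h_1·M_2 = 6(p'(3) - Δ_1) = -72.
Forward elimination and back-substitution give M_0 = 1/2, M_1 = 29, M_2 = -101/2.
On [1, 2], with p_0(t) = a_0 + b_0·(t - 1) + c_0·(t - 1)² + d_0·(t - 1)³: c_0 = M_0/2 = 1/4, d_0 = (M_1 - M_0)/(6h_0) = 19/4, b_0 = Δ_0 - h_0(2M_0 + M_1)/6 = -6.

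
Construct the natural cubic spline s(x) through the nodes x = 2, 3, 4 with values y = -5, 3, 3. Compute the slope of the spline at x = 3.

4

Put σ_i = s'' at the i-th knot. Here h = (1, 1) and Δ = (8, 0), so the interior equations h_(i-1)·σ_(i-1) + 2(h_(i-1)+h_i)·σ_i + h_i·σ_(i+1) = 6(Δ_i − Δ_(i-1)) read
  1·σ_0 + 4·σ_1 + 1·σ_2 = 6(Δ_1 - Δ_0) = -48
Natural end conditions: σ_0 = σ_2 = 0.
Hence σ_0 = 0, σ_1 = -12, σ_2 = 0.
On [3, 4], s'(x) = b_1 + 2c_1·(x - 3) + 3d_1·(x - 3)² with b_1 = Δ_1 - h_1(2σ_1 + σ_2)/6 = 4, c_1 = σ_1/2 = -6, d_1 = (σ_2 - σ_1)/(6h_1) = 2. So s'(3) = 4.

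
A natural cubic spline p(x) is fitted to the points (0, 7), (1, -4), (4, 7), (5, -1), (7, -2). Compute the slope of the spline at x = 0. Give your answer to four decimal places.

Write M_i for p''(x_i). With h_i = 1, 3, 1, 2 and divided differences Δ_i = -11, 11/3, -8, -1/2, the continuity of p' gives the tridiagonal system
  1·M_0 + 8·M_1 + 3·M_2 = 6(Δ_1 - Δ_0) = 88
  3·M_1 + 8·M_2 + 1·M_3 = 6(Δ_2 - Δ_1) = -70
  1·M_2 + 6·M_3 + 2·M_4 = 6(Δ_3 - Δ_2) = 45
Natural end conditions: M_0 = M_4 = 0.
Solving: M_0 = 0, M_1 = 5531/322, M_2 = -2652/161, M_3 = 3299/322, M_4 = 0.
On [0, 1], p'(x) = b_0 + 2c_0·x + 3d_0·x² with b_0 = Δ_0 - h_0(2M_0 + M_1)/6 = -26783/1932, c_0 = M_0/2 = 0, d_0 = (M_1 - M_0)/(6h_0) = 5531/1932. So p'(0) = -26783/1932.

-13.8628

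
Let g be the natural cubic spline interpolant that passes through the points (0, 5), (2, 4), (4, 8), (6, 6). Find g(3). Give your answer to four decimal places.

With M_i denoting the second derivative at x_i, h_i = 2, 2, 2, and Δ_i = (y_(i+1) − y_i)/h_i = -1/2, 2, -1:
  2·M_0 + 8·M_1 + 2·M_2 = 6(Δ_1 - Δ_0) = 15
  2·M_1 + 8·M_2 + 2·M_3 = 6(Δ_2 - Δ_1) = -18
Natural end conditions: M_0 = M_3 = 0.
Forward elimination and back-substitution give M_0 = 0, M_1 = 13/5, M_2 = -29/10, M_3 = 0.
On [2, 4], g(x) = 4 + 37/30·(x - 2) + 13/10·(x - 2)² - 11/24·(x - 2)³.
With (x - 2) = 1: g(3) = 243/40.

6.0750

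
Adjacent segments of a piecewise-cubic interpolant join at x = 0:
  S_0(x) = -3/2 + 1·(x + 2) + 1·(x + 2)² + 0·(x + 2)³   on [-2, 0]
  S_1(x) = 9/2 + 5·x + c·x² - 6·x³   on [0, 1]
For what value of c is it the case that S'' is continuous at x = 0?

S_0''(x) = 2 + 0·(x + 2), so S_0''(0) = 2. On the right, S_1''(0) = 2c, so c = 1.

1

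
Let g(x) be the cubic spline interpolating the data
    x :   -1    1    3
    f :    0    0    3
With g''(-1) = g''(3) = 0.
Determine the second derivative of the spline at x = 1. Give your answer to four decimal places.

With m_i denoting the second derivative at x_i, h_i = 2, 2, and Δ_i = (y_(i+1) − y_i)/h_i = 0, 3/2:
  2·m_0 + 8·m_1 + 2·m_2 = 6(Δ_1 - Δ_0) = 9
Natural end conditions: m_0 = m_2 = 0.
Hence m_0 = 0, m_1 = 9/8, m_2 = 0.

1.1250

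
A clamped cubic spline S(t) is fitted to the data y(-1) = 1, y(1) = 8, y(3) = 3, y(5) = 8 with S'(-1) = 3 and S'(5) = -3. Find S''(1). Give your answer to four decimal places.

-7.9000

With m_i denoting the second derivative at x_i, h_i = 2, 2, 2, and Δ_i = (y_(i+1) − y_i)/h_i = 7/2, -5/2, 5/2:
  2·m_0 + 8·m_1 + 2·m_2 = 6(Δ_1 - Δ_0) = -36
  2·m_1 + 8·m_2 + 2·m_3 = 6(Δ_2 - Δ_1) = 30
Clamped end conditions give two more equations: 2h_0·m_0 + h_0·m_1 = 6(Δ_0 - S'(-1)) = 3 and h_2·m_2 + 2h_2·m_3 = 6(S'(5) - Δ_2) = -33.
Solving the tridiagonal system: m_0 = 47/10, m_1 = -79/10, m_2 = 89/10, m_3 = -127/10.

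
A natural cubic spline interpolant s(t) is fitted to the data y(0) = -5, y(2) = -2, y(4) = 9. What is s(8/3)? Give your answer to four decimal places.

0.9259

Put σ_i = s'' at the i-th knot. Here h = (2, 2) and Δ = (3/2, 11/2), so the interior equations h_(i-1)·σ_(i-1) + 2(h_(i-1)+h_i)·σ_i + h_i·σ_(i+1) = 6(Δ_i − Δ_(i-1)) read
  2·σ_0 + 8·σ_1 + 2·σ_2 = 6(Δ_1 - Δ_0) = 24
Natural end conditions: σ_0 = σ_2 = 0.
Solving the tridiagonal system: σ_0 = 0, σ_1 = 3, σ_2 = 0.
On [2, 4], s(t) = -2 + 7/2·(t - 2) + 3/2·(t - 2)² - 1/4·(t - 2)³.
With (t - 2) = 2/3: s(8/3) = 25/27.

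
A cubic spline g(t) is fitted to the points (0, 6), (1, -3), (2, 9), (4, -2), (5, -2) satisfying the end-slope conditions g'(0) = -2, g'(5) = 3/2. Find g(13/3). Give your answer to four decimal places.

Let m_i = g''(x_i). Step sizes h_i = 1, 1, 2, 1; slopes of the chords Δ_i = (y_(i+1) - y_i)/h_i = -9, 12, -11/2, 0.
  1·m_0 + 4·m_1 + 1·m_2 = 6(Δ_1 - Δ_0) = 126
  1·m_1 + 6·m_2 + 2·m_3 = 6(Δ_2 - Δ_1) = -105
  2·m_2 + 6·m_3 + 1·m_4 = 6(Δ_3 - Δ_2) = 33
Clamped end conditions give two more equations: 2h_0·m_0 + h_0·m_1 = 6(Δ_0 - g'(0)) = -42 and h_3·m_3 + 2h_3·m_4 = 6(g'(5) - Δ_3) = 9.
Solving the tridiagonal system: m_0 = -5953/128, m_1 = 3265/64, m_2 = -4039/128, m_3 = 533/32, m_4 = -245/64.
On [4, 5], g(t) = -2 - 629/128·(t - 4) + 533/64·(t - 4)² - 437/128·(t - 4)³.
With (t - 4) = 1/3: g(13/3) = -2453/864.

-2.8391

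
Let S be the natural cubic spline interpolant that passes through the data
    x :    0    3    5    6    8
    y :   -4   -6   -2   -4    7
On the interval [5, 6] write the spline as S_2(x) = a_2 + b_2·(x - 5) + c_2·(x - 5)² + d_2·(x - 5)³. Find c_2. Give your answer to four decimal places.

Put M_i = S'' at the i-th knot. Here h = (3, 2, 1, 2) and Δ = (-2/3, 2, -2, 11/2), so the interior equations h_(i-1)·M_(i-1) + 2(h_(i-1)+h_i)·M_i + h_i·M_(i+1) = 6(Δ_i − Δ_(i-1)) read
  3·M_0 + 10·M_1 + 2·M_2 = 6(Δ_1 - Δ_0) = 16
  2·M_1 + 6·M_2 + 1·M_3 = 6(Δ_2 - Δ_1) = -24
  1·M_2 + 6·M_3 + 2·M_4 = 6(Δ_3 - Δ_2) = 45
Natural end conditions: M_0 = M_4 = 0.
Hence M_0 = 0, M_1 = 469/163, M_2 = -1041/163, M_3 = 1396/163, M_4 = 0.
On [5, 6], with S_2(x) = a_2 + b_2·(x - 5) + c_2·(x - 5)² + d_2·(x - 5)³: c_2 = M_2/2 = -1041/326, d_2 = (M_3 - M_2)/(6h_2) = 2437/978, b_2 = Δ_2 - h_2(2M_2 + M_3)/6 = -635/489.

-3.1933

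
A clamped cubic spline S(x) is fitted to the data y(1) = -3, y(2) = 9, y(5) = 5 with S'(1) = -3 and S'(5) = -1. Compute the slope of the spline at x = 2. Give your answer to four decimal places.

Write σ_i for S''(x_i). With h_i = 1, 3 and divided differences Δ_i = 12, -4/3, the continuity of S' gives the tridiagonal system
  1·σ_0 + 8·σ_1 + 3·σ_2 = 6(Δ_1 - Δ_0) = -80
Clamped end conditions give two more equations: 2h_0·σ_0 + h_0·σ_1 = 6(Δ_0 - S'(1)) = 90 and h_1·σ_1 + 2h_1·σ_2 = 6(S'(5) - Δ_1) = 2.
Hence σ_0 = 111/2, σ_1 = -21, σ_2 = 65/6.
On [2, 5], S'(x) = b_1 + 2c_1·(x - 2) + 3d_1·(x - 2)² with b_1 = Δ_1 - h_1(2σ_1 + σ_2)/6 = 57/4, c_1 = σ_1/2 = -21/2, d_1 = (σ_2 - σ_1)/(6h_1) = 191/108. So S'(2) = 57/4.

14.2500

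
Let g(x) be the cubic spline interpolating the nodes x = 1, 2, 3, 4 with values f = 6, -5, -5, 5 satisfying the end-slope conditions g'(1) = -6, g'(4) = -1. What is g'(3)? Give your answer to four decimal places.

Let σ_i = g''(x_i). Step sizes h_i = 1, 1, 1; slopes of the chords Δ_i = (y_(i+1) - y_i)/h_i = -11, 0, 10.
  1·σ_0 + 4·σ_1 + 1·σ_2 = 6(Δ_1 - Δ_0) = 66
  1·σ_1 + 4·σ_2 + 1·σ_3 = 6(Δ_2 - Δ_1) = 60
Clamped end conditions give two more equations: 2h_0·σ_0 + h_0·σ_1 = 6(Δ_0 - g'(1)) = -30 and h_2·σ_2 + 2h_2·σ_3 = 6(g'(4) - Δ_2) = -66.
Solving: σ_0 = -352/15, σ_1 = 254/15, σ_2 = 326/15, σ_3 = -658/15.
On [3, 4], g'(x) = b_2 + 2c_2·(x - 3) + 3d_2·(x - 3)² with b_2 = Δ_2 - h_2(2σ_2 + σ_3)/6 = 151/15, c_2 = σ_2/2 = 163/15, d_2 = (σ_3 - σ_2)/(6h_2) = -164/15. So g'(3) = 151/15.

10.0667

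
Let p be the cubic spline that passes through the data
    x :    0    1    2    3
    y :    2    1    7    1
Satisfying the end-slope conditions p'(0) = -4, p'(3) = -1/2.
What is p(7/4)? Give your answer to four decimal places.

Write m_i for p''(x_i). With h_i = 1, 1, 1 and divided differences Δ_i = -1, 6, -6, the continuity of p' gives the tridiagonal system
  1·m_0 + 4·m_1 + 1·m_2 = 6(Δ_1 - Δ_0) = 42
  1·m_1 + 4·m_2 + 1·m_3 = 6(Δ_2 - Δ_1) = -72
Clamped end conditions give two more equations: 2h_0·m_0 + h_0·m_1 = 6(Δ_0 - p'(0)) = 18 and h_2·m_2 + 2h_2·m_3 = 6(p'(3) - Δ_2) = 33.
Solving: m_0 = -1/15, m_1 = 272/15, m_2 = -457/15, m_3 = 476/15.
On [1, 2], p(x) = 1 + 151/30·(x - 1) + 136/15·(x - 1)² - 81/10·(x - 1)³.
With (x - 1) = 3/4: p(7/4) = 4133/640.

6.4578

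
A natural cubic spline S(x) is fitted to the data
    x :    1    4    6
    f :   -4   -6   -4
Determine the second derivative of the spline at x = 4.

Write m_i for S''(x_i). With h_i = 3, 2 and divided differences Δ_i = -2/3, 1, the continuity of S' gives the tridiagonal system
  3·m_0 + 10·m_1 + 2·m_2 = 6(Δ_1 - Δ_0) = 10
Natural end conditions: m_0 = m_2 = 0.
Hence m_0 = 0, m_1 = 1, m_2 = 0.

1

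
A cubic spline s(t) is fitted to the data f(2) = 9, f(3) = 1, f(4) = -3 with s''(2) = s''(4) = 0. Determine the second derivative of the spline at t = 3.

With σ_i denoting the second derivative at x_i, h_i = 1, 1, and Δ_i = (y_(i+1) − y_i)/h_i = -8, -4:
  1·σ_0 + 4·σ_1 + 1·σ_2 = 6(Δ_1 - Δ_0) = 24
Natural end conditions: σ_0 = σ_2 = 0.
Hence σ_0 = 0, σ_1 = 6, σ_2 = 0.

6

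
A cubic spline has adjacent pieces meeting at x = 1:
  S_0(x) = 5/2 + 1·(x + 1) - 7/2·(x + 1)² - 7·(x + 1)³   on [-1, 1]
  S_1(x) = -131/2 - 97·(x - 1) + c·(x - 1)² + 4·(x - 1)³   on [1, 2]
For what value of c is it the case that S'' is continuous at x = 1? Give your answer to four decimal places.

-45.5000

S_0''(x) = -7 - 42·(x + 1), so S_0''(1) = -91. On the right, S_1''(1) = 2c, so c = -91/2.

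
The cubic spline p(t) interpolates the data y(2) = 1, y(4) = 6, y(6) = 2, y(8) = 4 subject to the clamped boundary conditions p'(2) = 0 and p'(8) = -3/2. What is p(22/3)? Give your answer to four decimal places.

3.8519

Let m_i = p''(x_i). Step sizes h_i = 2, 2, 2; slopes of the chords Δ_i = (y_(i+1) - y_i)/h_i = 5/2, -2, 1.
  2·m_0 + 8·m_1 + 2·m_2 = 6(Δ_1 - Δ_0) = -27
  2·m_1 + 8·m_2 + 2·m_3 = 6(Δ_2 - Δ_1) = 18
Clamped end conditions give two more equations: 2h_0·m_0 + h_0·m_1 = 6(Δ_0 - p'(2)) = 15 and h_2·m_2 + 2h_2·m_3 = 6(p'(8) - Δ_2) = -15.
Hence m_0 = 7, m_1 = -13/2, m_2 = 11/2, m_3 = -13/2.
On [6, 8], p(t) = 2 - 1/2·(t - 6) + 11/4·(t - 6)² - 1·(t - 6)³.
With (t - 6) = 4/3: p(22/3) = 104/27.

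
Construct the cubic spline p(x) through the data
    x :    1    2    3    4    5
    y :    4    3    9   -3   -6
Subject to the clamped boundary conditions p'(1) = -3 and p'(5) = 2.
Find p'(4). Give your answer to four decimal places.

Let σ_i = p''(x_i). Step sizes h_i = 1, 1, 1, 1; slopes of the chords Δ_i = (y_(i+1) - y_i)/h_i = -1, 6, -12, -3.
  1·σ_0 + 4·σ_1 + 1·σ_2 = 6(Δ_1 - Δ_0) = 42
  1·σ_1 + 4·σ_2 + 1·σ_3 = 6(Δ_2 - Δ_1) = -108
  1·σ_2 + 4·σ_3 + 1·σ_4 = 6(Δ_3 - Δ_2) = 54
Clamped end conditions give two more equations: 2h_0·σ_0 + h_0·σ_1 = 6(Δ_0 - p'(1)) = 12 and h_3·σ_3 + 2h_3·σ_4 = 6(p'(5) - Δ_3) = 30.
Solving: σ_0 = -127/28, σ_1 = 295/14, σ_2 = -151/4, σ_3 = 307/14, σ_4 = 113/28.
On [4, 5], p'(x) = b_3 + 2c_3·(x - 4) + 3d_3·(x - 4)² with b_3 = Δ_3 - h_3(2σ_3 + σ_4)/6 = -615/56, c_3 = σ_3/2 = 307/28, d_3 = (σ_4 - σ_3)/(6h_3) = -167/56. So p'(4) = -615/56.

-10.9821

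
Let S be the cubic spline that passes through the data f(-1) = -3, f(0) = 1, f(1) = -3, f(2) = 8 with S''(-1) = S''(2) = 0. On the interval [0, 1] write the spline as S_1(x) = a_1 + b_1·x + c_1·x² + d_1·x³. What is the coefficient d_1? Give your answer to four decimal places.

With M_i denoting the second derivative at x_i, h_i = 1, 1, 1, and Δ_i = (y_(i+1) − y_i)/h_i = 4, -4, 11:
  1·M_0 + 4·M_1 + 1·M_2 = 6(Δ_1 - Δ_0) = -48
  1·M_1 + 4·M_2 + 1·M_3 = 6(Δ_2 - Δ_1) = 90
Natural end conditions: M_0 = M_3 = 0.
Solving the tridiagonal system: M_0 = 0, M_1 = -94/5, M_2 = 136/5, M_3 = 0.
On [0, 1], with S_1(x) = a_1 + b_1·x + c_1·x² + d_1·x³: c_1 = M_1/2 = -47/5, d_1 = (M_2 - M_1)/(6h_1) = 23/3, b_1 = Δ_1 - h_1(2M_1 + M_2)/6 = -34/15.

7.6667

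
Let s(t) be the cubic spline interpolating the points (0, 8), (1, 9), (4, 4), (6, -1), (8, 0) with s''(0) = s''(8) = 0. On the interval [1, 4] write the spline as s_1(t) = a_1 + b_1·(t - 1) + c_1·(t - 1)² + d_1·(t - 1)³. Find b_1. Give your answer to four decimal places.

Write M_i for s''(x_i). With h_i = 1, 3, 2, 2 and divided differences Δ_i = 1, -5/3, -5/2, 1/2, the continuity of s' gives the tridiagonal system
  1·M_0 + 8·M_1 + 3·M_2 = 6(Δ_1 - Δ_0) = -16
  3·M_1 + 10·M_2 + 2·M_3 = 6(Δ_2 - Δ_1) = -5
  2·M_2 + 8·M_3 + 2·M_4 = 6(Δ_3 - Δ_2) = 18
Natural end conditions: M_0 = M_4 = 0.
Forward elimination and back-substitution give M_0 = 0, M_1 = -247/134, M_2 = -28/67, M_3 = 631/268, M_4 = 0.
On [1, 4], with s_1(t) = a_1 + b_1·(t - 1) + c_1·(t - 1)² + d_1·(t - 1)³: c_1 = M_1/2 = -247/268, d_1 = (M_2 - M_1)/(6h_1) = 191/2412, b_1 = Δ_1 - h_1(2M_1 + M_2)/6 = 155/402.

0.3856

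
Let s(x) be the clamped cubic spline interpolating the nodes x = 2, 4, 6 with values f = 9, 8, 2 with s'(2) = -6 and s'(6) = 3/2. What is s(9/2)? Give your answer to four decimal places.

Put σ_i = s'' at the i-th knot. Here h = (2, 2) and Δ = (-1/2, -3), so the interior equations h_(i-1)·σ_(i-1) + 2(h_(i-1)+h_i)·σ_i + h_i·σ_(i+1) = 6(Δ_i − Δ_(i-1)) read
  2·σ_0 + 8·σ_1 + 2·σ_2 = 6(Δ_1 - Δ_0) = -15
Clamped end conditions give two more equations: 2h_0·σ_0 + h_0·σ_1 = 6(Δ_0 - s'(2)) = 33 and h_1·σ_1 + 2h_1·σ_2 = 6(s'(6) - Δ_1) = 27.
Hence σ_0 = 12, σ_1 = -15/2, σ_2 = 21/2.
On [4, 6], s(x) = 8 - 3/2·(x - 4) - 15/4·(x - 4)² + 3/2·(x - 4)³.
With (x - 4) = 1/2: s(9/2) = 13/2.

6.5000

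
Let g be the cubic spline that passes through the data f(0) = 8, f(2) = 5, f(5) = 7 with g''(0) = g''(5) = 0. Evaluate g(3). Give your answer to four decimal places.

Let M_i = g''(x_i). Step sizes h_i = 2, 3; slopes of the chords Δ_i = (y_(i+1) - y_i)/h_i = -3/2, 2/3.
  2·M_0 + 10·M_1 + 3·M_2 = 6(Δ_1 - Δ_0) = 13
Natural end conditions: M_0 = M_2 = 0.
Solving: M_0 = 0, M_1 = 13/10, M_2 = 0.
On [2, 5], g(x) = 5 - 19/30·(x - 2) + 13/20·(x - 2)² - 13/180·(x - 2)³.
With (x - 2) = 1: g(3) = 89/18.

4.9444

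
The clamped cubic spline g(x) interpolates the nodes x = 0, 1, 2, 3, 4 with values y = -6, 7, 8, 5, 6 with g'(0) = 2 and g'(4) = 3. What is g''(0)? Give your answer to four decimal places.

48.0357

Write m_i for g''(x_i). With h_i = 1, 1, 1, 1 and divided differences Δ_i = 13, 1, -3, 1, the continuity of g' gives the tridiagonal system
  1·m_0 + 4·m_1 + 1·m_2 = 6(Δ_1 - Δ_0) = -72
  1·m_1 + 4·m_2 + 1·m_3 = 6(Δ_2 - Δ_1) = -24
  1·m_2 + 4·m_3 + 1·m_4 = 6(Δ_3 - Δ_2) = 24
Clamped end conditions give two more equations: 2h_0·m_0 + h_0·m_1 = 6(Δ_0 - g'(0)) = 66 and h_3·m_3 + 2h_3·m_4 = 6(g'(4) - Δ_3) = 12.
Solving: m_0 = 1345/28, m_1 = -421/14, m_2 = 1/4, m_3 = 71/14, m_4 = 97/28.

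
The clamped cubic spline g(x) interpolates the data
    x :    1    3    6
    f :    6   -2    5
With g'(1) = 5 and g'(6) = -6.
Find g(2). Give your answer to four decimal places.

3.8750

Put m_i = g'' at the i-th knot. Here h = (2, 3) and Δ = (-4, 7/3), so the interior equations h_(i-1)·m_(i-1) + 2(h_(i-1)+h_i)·m_i + h_i·m_(i+1) = 6(Δ_i − Δ_(i-1)) read
  2·m_0 + 10·m_1 + 3·m_2 = 6(Δ_1 - Δ_0) = 38
Clamped end conditions give two more equations: 2h_0·m_0 + h_0·m_1 = 6(Δ_0 - g'(1)) = -54 and h_1·m_1 + 2h_1·m_2 = 6(g'(6) - Δ_1) = -50.
Solving: m_0 = -39/2, m_1 = 12, m_2 = -43/3.
On [1, 3], g(x) = 6 + 5·(x - 1) - 39/4·(x - 1)² + 21/8·(x - 1)³.
With (x - 1) = 1: g(2) = 31/8.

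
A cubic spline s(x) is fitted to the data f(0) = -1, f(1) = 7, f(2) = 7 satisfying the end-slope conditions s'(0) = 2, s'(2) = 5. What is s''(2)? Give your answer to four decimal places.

28.5000

With σ_i denoting the second derivative at x_i, h_i = 1, 1, and Δ_i = (y_(i+1) − y_i)/h_i = 8, 0:
  1·σ_0 + 4·σ_1 + 1·σ_2 = 6(Δ_1 - Δ_0) = -48
Clamped end conditions give two more equations: 2h_0·σ_0 + h_0·σ_1 = 6(Δ_0 - s'(0)) = 36 and h_1·σ_1 + 2h_1·σ_2 = 6(s'(2) - Δ_1) = 30.
Solving the tridiagonal system: σ_0 = 63/2, σ_1 = -27, σ_2 = 57/2.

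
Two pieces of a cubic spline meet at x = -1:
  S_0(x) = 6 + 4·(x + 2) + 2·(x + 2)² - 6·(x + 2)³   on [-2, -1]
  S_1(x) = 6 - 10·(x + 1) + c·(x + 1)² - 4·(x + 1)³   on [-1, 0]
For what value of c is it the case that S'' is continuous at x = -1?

S_0''(x) = 4 - 36·(x + 2), so S_0''(-1) = -32. On the right, S_1''(-1) = 2c, so c = -16.

-16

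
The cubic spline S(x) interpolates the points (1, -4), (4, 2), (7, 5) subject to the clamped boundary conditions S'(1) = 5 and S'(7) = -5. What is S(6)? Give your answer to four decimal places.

With M_i denoting the second derivative at x_i, h_i = 3, 3, and Δ_i = (y_(i+1) − y_i)/h_i = 2, 1:
  3·M_0 + 12·M_1 + 3·M_2 = 6(Δ_1 - Δ_0) = -6
Clamped end conditions give two more equations: 2h_0·M_0 + h_0·M_1 = 6(Δ_0 - S'(1)) = -18 and h_1·M_1 + 2h_1·M_2 = 6(S'(7) - Δ_1) = -36.
Solving: M_0 = -25/6, M_1 = 7/3, M_2 = -43/6.
On [4, 7], S(x) = 2 + 9/4·(x - 4) + 7/6·(x - 4)² - 19/36·(x - 4)³.
With (x - 4) = 2: S(6) = 125/18.

6.9444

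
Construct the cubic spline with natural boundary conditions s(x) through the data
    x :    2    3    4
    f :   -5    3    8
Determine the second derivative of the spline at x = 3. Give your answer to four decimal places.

-4.5000

Write M_i for s''(x_i). With h_i = 1, 1 and divided differences Δ_i = 8, 5, the continuity of s' gives the tridiagonal system
  1·M_0 + 4·M_1 + 1·M_2 = 6(Δ_1 - Δ_0) = -18
Natural end conditions: M_0 = M_2 = 0.
Solving the tridiagonal system: M_0 = 0, M_1 = -9/2, M_2 = 0.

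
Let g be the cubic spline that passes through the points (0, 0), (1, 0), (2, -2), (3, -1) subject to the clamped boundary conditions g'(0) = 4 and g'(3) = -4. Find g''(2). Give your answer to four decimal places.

10.2667

Let m_i = g''(x_i). Step sizes h_i = 1, 1, 1; slopes of the chords Δ_i = (y_(i+1) - y_i)/h_i = 0, -2, 1.
  1·m_0 + 4·m_1 + 1·m_2 = 6(Δ_1 - Δ_0) = -12
  1·m_1 + 4·m_2 + 1·m_3 = 6(Δ_2 - Δ_1) = 18
Clamped end conditions give two more equations: 2h_0·m_0 + h_0·m_1 = 6(Δ_0 - g'(0)) = -24 and h_2·m_2 + 2h_2·m_3 = 6(g'(3) - Δ_2) = -30.
Hence m_0 = -158/15, m_1 = -44/15, m_2 = 154/15, m_3 = -302/15.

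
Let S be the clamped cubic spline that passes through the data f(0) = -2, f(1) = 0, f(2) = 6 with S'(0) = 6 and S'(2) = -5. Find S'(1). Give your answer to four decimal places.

With M_i denoting the second derivative at x_i, h_i = 1, 1, and Δ_i = (y_(i+1) − y_i)/h_i = 2, 6:
  1·M_0 + 4·M_1 + 1·M_2 = 6(Δ_1 - Δ_0) = 24
Clamped end conditions give two more equations: 2h_0·M_0 + h_0·M_1 = 6(Δ_0 - S'(0)) = -24 and h_1·M_1 + 2h_1·M_2 = 6(S'(2) - Δ_1) = -66.
Solving the tridiagonal system: M_0 = -47/2, M_1 = 23, M_2 = -89/2.
On [1, 2], S'(x) = b_1 + 2c_1·(x - 1) + 3d_1·(x - 1)² with b_1 = Δ_1 - h_1(2M_1 + M_2)/6 = 23/4, c_1 = M_1/2 = 23/2, d_1 = (M_2 - M_1)/(6h_1) = -45/4. So S'(1) = 23/4.

5.7500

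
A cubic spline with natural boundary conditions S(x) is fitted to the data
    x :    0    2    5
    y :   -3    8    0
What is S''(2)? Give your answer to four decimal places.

Put m_i = S'' at the i-th knot. Here h = (2, 3) and Δ = (11/2, -8/3), so the interior equations h_(i-1)·m_(i-1) + 2(h_(i-1)+h_i)·m_i + h_i·m_(i+1) = 6(Δ_i − Δ_(i-1)) read
  2·m_0 + 10·m_1 + 3·m_2 = 6(Δ_1 - Δ_0) = -49
Natural end conditions: m_0 = m_2 = 0.
Solving: m_0 = 0, m_1 = -49/10, m_2 = 0.

-4.9000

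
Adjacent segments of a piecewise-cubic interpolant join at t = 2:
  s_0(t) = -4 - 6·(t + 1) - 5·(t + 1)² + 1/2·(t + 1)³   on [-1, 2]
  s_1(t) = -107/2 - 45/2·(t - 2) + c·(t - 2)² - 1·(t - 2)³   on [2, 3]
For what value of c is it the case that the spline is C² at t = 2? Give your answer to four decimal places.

-0.5000

s_0''(t) = -10 + 3·(t + 1), so s_0''(2) = -1. On the right, s_1''(2) = 2c, so c = -1/2.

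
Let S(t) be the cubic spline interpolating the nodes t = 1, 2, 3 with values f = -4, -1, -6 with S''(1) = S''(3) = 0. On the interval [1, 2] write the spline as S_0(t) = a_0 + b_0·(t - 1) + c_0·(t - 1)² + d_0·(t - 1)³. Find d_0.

Write m_i for S''(x_i). With h_i = 1, 1 and divided differences Δ_i = 3, -5, the continuity of S' gives the tridiagonal system
  1·m_0 + 4·m_1 + 1·m_2 = 6(Δ_1 - Δ_0) = -48
Natural end conditions: m_0 = m_2 = 0.
Forward elimination and back-substitution give m_0 = 0, m_1 = -12, m_2 = 0.
On [1, 2], with S_0(t) = a_0 + b_0·(t - 1) + c_0·(t - 1)² + d_0·(t - 1)³: c_0 = m_0/2 = 0, d_0 = (m_1 - m_0)/(6h_0) = -2, b_0 = Δ_0 - h_0(2m_0 + m_1)/6 = 5.

-2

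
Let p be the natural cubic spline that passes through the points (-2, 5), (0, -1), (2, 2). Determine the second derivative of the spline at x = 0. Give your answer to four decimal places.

3.3750

Write σ_i for p''(x_i). With h_i = 2, 2 and divided differences Δ_i = -3, 3/2, the continuity of p' gives the tridiagonal system
  2·σ_0 + 8·σ_1 + 2·σ_2 = 6(Δ_1 - Δ_0) = 27
Natural end conditions: σ_0 = σ_2 = 0.
Solving: σ_0 = 0, σ_1 = 27/8, σ_2 = 0.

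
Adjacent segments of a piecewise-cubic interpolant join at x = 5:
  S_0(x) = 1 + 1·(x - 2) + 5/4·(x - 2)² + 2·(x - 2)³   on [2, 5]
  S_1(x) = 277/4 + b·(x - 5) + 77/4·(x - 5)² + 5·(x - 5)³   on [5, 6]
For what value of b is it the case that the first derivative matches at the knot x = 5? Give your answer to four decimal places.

S_0'(x) = 1 + 5/2·(x - 2) + 6·(x - 2)², so S_0'(5) = 125/2. On the right, S_1'(5) = b, so b = 125/2.

62.5000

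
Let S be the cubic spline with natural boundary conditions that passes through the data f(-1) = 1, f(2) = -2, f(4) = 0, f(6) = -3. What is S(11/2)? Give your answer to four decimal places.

-1.8923

Let M_i = S''(x_i). Step sizes h_i = 3, 2, 2; slopes of the chords Δ_i = (y_(i+1) - y_i)/h_i = -1, 1, -3/2.
  3·M_0 + 10·M_1 + 2·M_2 = 6(Δ_1 - Δ_0) = 12
  2·M_1 + 8·M_2 + 2·M_3 = 6(Δ_2 - Δ_1) = -15
Natural end conditions: M_0 = M_3 = 0.
Forward elimination and back-substitution give M_0 = 0, M_1 = 63/38, M_2 = -87/38, M_3 = 0.
On [4, 6], S(x) = 0 + 1/38·(x - 4) - 87/76·(x - 4)² + 29/152·(x - 4)³.
With (x - 4) = 3/2: S(11/2) = -2301/1216.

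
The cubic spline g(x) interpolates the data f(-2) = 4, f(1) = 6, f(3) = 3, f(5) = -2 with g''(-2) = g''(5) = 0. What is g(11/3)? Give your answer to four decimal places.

1.4438

Put M_i = g'' at the i-th knot. Here h = (3, 2, 2) and Δ = (2/3, -3/2, -5/2), so the interior equations h_(i-1)·M_(i-1) + 2(h_(i-1)+h_i)·M_i + h_i·M_(i+1) = 6(Δ_i − Δ_(i-1)) read
  3·M_0 + 10·M_1 + 2·M_2 = 6(Δ_1 - Δ_0) = -13
  2·M_1 + 8·M_2 + 2·M_3 = 6(Δ_2 - Δ_1) = -6
Natural end conditions: M_0 = M_3 = 0.
Solving: M_0 = 0, M_1 = -23/19, M_2 = -17/38, M_3 = 0.
On [3, 5], g(x) = 3 - 251/114·(x - 3) - 17/76·(x - 3)² + 17/456·(x - 3)³.
With (x - 3) = 2/3: g(11/3) = 2222/1539.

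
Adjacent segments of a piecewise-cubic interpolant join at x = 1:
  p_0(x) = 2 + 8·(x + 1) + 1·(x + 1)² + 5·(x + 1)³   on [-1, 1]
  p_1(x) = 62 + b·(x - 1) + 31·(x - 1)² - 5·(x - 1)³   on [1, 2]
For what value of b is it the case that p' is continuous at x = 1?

p_0'(x) = 8 + 2·(x + 1) + 15·(x + 1)², so p_0'(1) = 72. On the right, p_1'(1) = b, so b = 72.

72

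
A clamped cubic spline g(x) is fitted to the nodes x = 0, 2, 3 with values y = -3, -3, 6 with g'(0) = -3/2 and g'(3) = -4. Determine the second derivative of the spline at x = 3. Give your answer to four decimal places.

-48.8333

With M_i denoting the second derivative at x_i, h_i = 2, 1, and Δ_i = (y_(i+1) − y_i)/h_i = 0, 9:
  2·M_0 + 6·M_1 + 1·M_2 = 6(Δ_1 - Δ_0) = 54
Clamped end conditions give two more equations: 2h_0·M_0 + h_0·M_1 = 6(Δ_0 - g'(0)) = 9 and h_1·M_1 + 2h_1·M_2 = 6(g'(3) - Δ_1) = -78.
Solving the tridiagonal system: M_0 = -91/12, M_1 = 59/3, M_2 = -293/6.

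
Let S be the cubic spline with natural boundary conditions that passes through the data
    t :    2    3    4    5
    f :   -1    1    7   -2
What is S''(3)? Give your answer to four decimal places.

12.4000

With M_i denoting the second derivative at x_i, h_i = 1, 1, 1, and Δ_i = (y_(i+1) − y_i)/h_i = 2, 6, -9:
  1·M_0 + 4·M_1 + 1·M_2 = 6(Δ_1 - Δ_0) = 24
  1·M_1 + 4·M_2 + 1·M_3 = 6(Δ_2 - Δ_1) = -90
Natural end conditions: M_0 = M_3 = 0.
Forward elimination and back-substitution give M_0 = 0, M_1 = 62/5, M_2 = -128/5, M_3 = 0.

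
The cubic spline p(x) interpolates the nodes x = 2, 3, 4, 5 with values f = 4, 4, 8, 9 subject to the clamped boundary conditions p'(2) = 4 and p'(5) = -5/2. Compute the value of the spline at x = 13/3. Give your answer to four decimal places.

9.0568

Write M_i for p''(x_i). With h_i = 1, 1, 1 and divided differences Δ_i = 0, 4, 1, the continuity of p' gives the tridiagonal system
  1·M_0 + 4·M_1 + 1·M_2 = 6(Δ_1 - Δ_0) = 24
  1·M_1 + 4·M_2 + 1·M_3 = 6(Δ_2 - Δ_1) = -18
Clamped end conditions give two more equations: 2h_0·M_0 + h_0·M_1 = 6(Δ_0 - p'(2)) = -24 and h_2·M_2 + 2h_2·M_3 = 6(p'(5) - Δ_2) = -21.
Solving: M_0 = -269/15, M_1 = 178/15, M_2 = -83/15, M_3 = -116/15.
On [4, 5], p(x) = 8 + 62/15·(x - 4) - 83/30·(x - 4)² - 11/30·(x - 4)³.
With (x - 4) = 1/3: p(13/3) = 3668/405.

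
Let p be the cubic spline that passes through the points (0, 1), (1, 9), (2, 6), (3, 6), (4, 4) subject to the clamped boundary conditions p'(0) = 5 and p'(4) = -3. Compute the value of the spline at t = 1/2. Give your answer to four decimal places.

5.2165

Let m_i = p''(x_i). Step sizes h_i = 1, 1, 1, 1; slopes of the chords Δ_i = (y_(i+1) - y_i)/h_i = 8, -3, 0, -2.
  1·m_0 + 4·m_1 + 1·m_2 = 6(Δ_1 - Δ_0) = -66
  1·m_1 + 4·m_2 + 1·m_3 = 6(Δ_2 - Δ_1) = 18
  1·m_2 + 4·m_3 + 1·m_4 = 6(Δ_3 - Δ_2) = -12
Clamped end conditions give two more equations: 2h_0·m_0 + h_0·m_1 = 6(Δ_0 - p'(0)) = 18 and h_3·m_3 + 2h_3·m_4 = 6(p'(4) - Δ_3) = -6.
Forward elimination and back-substitution give m_0 = 601/28, m_1 = -349/14, m_2 = 49/4, m_3 = -85/14, m_4 = 1/28.
On [0, 1], p(t) = 1 + 5·t + 601/56·t² - 433/56·t³.
With t = 1/2: p(1/2) = 2337/448.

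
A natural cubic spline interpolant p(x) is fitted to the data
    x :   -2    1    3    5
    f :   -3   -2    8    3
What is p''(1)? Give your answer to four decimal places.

With M_i denoting the second derivative at x_i, h_i = 3, 2, 2, and Δ_i = (y_(i+1) − y_i)/h_i = 1/3, 5, -5/2:
  3·M_0 + 10·M_1 + 2·M_2 = 6(Δ_1 - Δ_0) = 28
  2·M_1 + 8·M_2 + 2·M_3 = 6(Δ_2 - Δ_1) = -45
Natural end conditions: M_0 = M_3 = 0.
Hence M_0 = 0, M_1 = 157/38, M_2 = -253/38, M_3 = 0.

4.1316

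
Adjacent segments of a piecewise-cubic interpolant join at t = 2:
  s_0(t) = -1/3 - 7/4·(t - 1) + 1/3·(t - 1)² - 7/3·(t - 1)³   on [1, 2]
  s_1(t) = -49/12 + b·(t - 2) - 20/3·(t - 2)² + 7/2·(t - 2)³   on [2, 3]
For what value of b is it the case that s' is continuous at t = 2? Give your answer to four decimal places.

s_0'(t) = -7/4 + 2/3·(t - 1) - 7·(t - 1)², so s_0'(2) = -97/12. On the right, s_1'(2) = b, so b = -97/12.

-8.0833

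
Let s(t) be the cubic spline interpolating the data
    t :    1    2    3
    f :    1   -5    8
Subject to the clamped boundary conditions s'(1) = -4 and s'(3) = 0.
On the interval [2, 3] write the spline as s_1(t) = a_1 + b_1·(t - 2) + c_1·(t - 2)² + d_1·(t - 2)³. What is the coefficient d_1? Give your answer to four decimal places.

-19.7500

Put M_i = s'' at the i-th knot. Here h = (1, 1) and Δ = (-6, 13), so the interior equations h_(i-1)·M_(i-1) + 2(h_(i-1)+h_i)·M_i + h_i·M_(i+1) = 6(Δ_i − Δ_(i-1)) read
  1·M_0 + 4·M_1 + 1·M_2 = 6(Δ_1 - Δ_0) = 114
Clamped end conditions give two more equations: 2h_0·M_0 + h_0·M_1 = 6(Δ_0 - s'(1)) = -12 and h_1·M_1 + 2h_1·M_2 = 6(s'(3) - Δ_1) = -78.
Hence M_0 = -65/2, M_1 = 53, M_2 = -131/2.
On [2, 3], with s_1(t) = a_1 + b_1·(t - 2) + c_1·(t - 2)² + d_1·(t - 2)³: c_1 = M_1/2 = 53/2, d_1 = (M_2 - M_1)/(6h_1) = -79/4, b_1 = Δ_1 - h_1(2M_1 + M_2)/6 = 25/4.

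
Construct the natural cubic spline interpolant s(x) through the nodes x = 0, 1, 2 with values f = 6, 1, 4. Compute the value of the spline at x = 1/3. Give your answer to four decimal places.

3.7407

Put M_i = s'' at the i-th knot. Here h = (1, 1) and Δ = (-5, 3), so the interior equations h_(i-1)·M_(i-1) + 2(h_(i-1)+h_i)·M_i + h_i·M_(i+1) = 6(Δ_i − Δ_(i-1)) read
  1·M_0 + 4·M_1 + 1·M_2 = 6(Δ_1 - Δ_0) = 48
Natural end conditions: M_0 = M_2 = 0.
Solving the tridiagonal system: M_0 = 0, M_1 = 12, M_2 = 0.
On [0, 1], s(x) = 6 - 7·x + 0·x² + 2·x³.
With x = 1/3: s(1/3) = 101/27.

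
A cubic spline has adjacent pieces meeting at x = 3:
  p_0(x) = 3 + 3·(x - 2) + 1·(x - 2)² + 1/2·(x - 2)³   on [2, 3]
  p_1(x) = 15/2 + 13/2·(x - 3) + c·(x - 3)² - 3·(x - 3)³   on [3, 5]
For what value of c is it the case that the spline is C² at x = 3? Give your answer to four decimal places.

2.5000

p_0''(x) = 2 + 3·(x - 2), so p_0''(3) = 5. On the right, p_1''(3) = 2c, so c = 5/2.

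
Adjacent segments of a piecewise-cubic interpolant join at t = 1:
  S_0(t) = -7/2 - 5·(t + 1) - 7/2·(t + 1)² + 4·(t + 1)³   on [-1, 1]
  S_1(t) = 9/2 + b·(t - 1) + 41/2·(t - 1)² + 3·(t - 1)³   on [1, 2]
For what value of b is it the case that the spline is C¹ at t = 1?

S_0'(t) = -5 - 7·(t + 1) + 12·(t + 1)², so S_0'(1) = 29. On the right, S_1'(1) = b, so b = 29.

29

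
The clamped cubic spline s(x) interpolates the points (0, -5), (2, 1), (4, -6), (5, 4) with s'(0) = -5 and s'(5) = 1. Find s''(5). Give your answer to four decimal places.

-39.7826

Write σ_i for s''(x_i). With h_i = 2, 2, 1 and divided differences Δ_i = 3, -7/2, 10, the continuity of s' gives the tridiagonal system
  2·σ_0 + 8·σ_1 + 2·σ_2 = 6(Δ_1 - Δ_0) = -39
  2·σ_1 + 6·σ_2 + 1·σ_3 = 6(Δ_2 - Δ_1) = 81
Clamped end conditions give two more equations: 2h_0·σ_0 + h_0·σ_1 = 6(Δ_0 - s'(0)) = 48 and h_2·σ_2 + 2h_2·σ_3 = 6(s'(5) - Δ_2) = -54.
Solving: σ_0 = 927/46, σ_1 = -375/23, σ_2 = 588/23, σ_3 = -915/23.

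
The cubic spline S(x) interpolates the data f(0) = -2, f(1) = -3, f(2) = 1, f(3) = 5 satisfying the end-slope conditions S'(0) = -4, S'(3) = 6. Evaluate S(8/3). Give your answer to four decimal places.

Put σ_i = S'' at the i-th knot. Here h = (1, 1, 1) and Δ = (-1, 4, 4), so the interior equations h_(i-1)·σ_(i-1) + 2(h_(i-1)+h_i)·σ_i + h_i·σ_(i+1) = 6(Δ_i − Δ_(i-1)) read
  1·σ_0 + 4·σ_1 + 1·σ_2 = 6(Δ_1 - Δ_0) = 30
  1·σ_1 + 4·σ_2 + 1·σ_3 = 6(Δ_2 - Δ_1) = 0
Clamped end conditions give two more equations: 2h_0·σ_0 + h_0·σ_1 = 6(Δ_0 - S'(0)) = 18 and h_2·σ_2 + 2h_2·σ_3 = 6(S'(3) - Δ_2) = 12.
Hence σ_0 = 82/15, σ_1 = 106/15, σ_2 = -56/15, σ_3 = 118/15.
On [2, 3], S(x) = 1 + 59/15·(x - 2) - 28/15·(x - 2)² + 29/15·(x - 2)³.
With (x - 2) = 2/3: S(8/3) = 1363/405.

3.3654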